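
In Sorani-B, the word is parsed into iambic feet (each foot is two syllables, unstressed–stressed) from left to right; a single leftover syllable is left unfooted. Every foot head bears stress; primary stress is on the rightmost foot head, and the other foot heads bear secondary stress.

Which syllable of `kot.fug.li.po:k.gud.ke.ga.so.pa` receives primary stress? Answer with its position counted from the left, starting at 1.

Parse left to right into iambic (σˈσ) feet: (kot.ˈfug) (li.ˈpo:k) (gud.ˈke) (ga.ˈso) pa. Syllable 9 is left unfooted.
Foot heads (stressed positions): 2, 4, 6, 8.
End Rule Rightmost: primary stress on the rightmost head = syllable 8.
Primary stress: syllable 8 → kot.fug.li.po:k.gud.ke.ga.ˈso.pa.

8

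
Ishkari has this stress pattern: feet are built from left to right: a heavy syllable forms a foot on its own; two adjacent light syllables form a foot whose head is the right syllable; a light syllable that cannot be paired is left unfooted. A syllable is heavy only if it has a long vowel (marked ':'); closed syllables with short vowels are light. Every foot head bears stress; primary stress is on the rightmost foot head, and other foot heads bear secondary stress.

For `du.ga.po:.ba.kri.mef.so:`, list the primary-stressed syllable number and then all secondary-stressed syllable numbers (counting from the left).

primary 7, secondary 2, 3, 5

Weights: 1 du L, 2 ga L, 3 po: H, 4 ba L, 5 kri L, 6 mef L, 7 so: H.
Parse left to right (heavy = foot alone; LL = one foot; stranded L unfooted): (du.ˈga) (ˈpo:) (ba.ˈkri) mef (ˈso:).
Foot heads: 2, 3, 5, 7.
Primary stress on the rightmost head = syllable 7.
Secondary stress on 2, 3, 5: du.ˌga.ˌpo:.ba.ˌkri.mef.ˈso:.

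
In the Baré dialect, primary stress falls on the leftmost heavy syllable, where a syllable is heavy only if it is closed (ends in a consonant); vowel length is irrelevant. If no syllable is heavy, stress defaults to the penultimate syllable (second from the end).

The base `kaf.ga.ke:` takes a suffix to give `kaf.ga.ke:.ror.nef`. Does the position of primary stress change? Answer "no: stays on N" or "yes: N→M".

Base `kaf.ga.ke:` (3 syllables):
  Weights: 1 kaf H, 2 ga L, 3 ke: L.
  Heavy syllables in the domain: 1. The leftmost is syllable 1 (kaf).
  → primary stress on syllable 1.
Suffixed `kaf.ga.ke:.ror.nef` (5 syllables):
  Weights: 1 kaf H, 2 ga L, 3 ke: L, 4 ror H, 5 nef H.
  Heavy syllables in the domain: 1, 4, 5. The leftmost is syllable 1 (kaf).
  → primary stress on syllable 1.

no: stays on 1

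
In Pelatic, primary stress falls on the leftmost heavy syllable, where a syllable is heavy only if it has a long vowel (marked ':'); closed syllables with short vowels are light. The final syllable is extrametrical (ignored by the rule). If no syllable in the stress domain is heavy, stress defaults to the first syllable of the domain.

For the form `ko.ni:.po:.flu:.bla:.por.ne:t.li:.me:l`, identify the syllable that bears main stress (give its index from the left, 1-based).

The final syllable (9, me:l) is extrametrical; the stress domain is syllables 1–8.
Weights: 1 ko L, 2 ni: H, 3 po: H, 4 flu: H, 5 bla: H, 6 por L, 7 ne:t H, 8 li: H.
Heavy syllables in the domain: 2, 3, 4, 5, 7, 8. The leftmost is syllable 2 (ni:).
Primary stress: syllable 2 → ko.ˈni:.po:.flu:.bla:.por.ne:t.li:.me:l.

2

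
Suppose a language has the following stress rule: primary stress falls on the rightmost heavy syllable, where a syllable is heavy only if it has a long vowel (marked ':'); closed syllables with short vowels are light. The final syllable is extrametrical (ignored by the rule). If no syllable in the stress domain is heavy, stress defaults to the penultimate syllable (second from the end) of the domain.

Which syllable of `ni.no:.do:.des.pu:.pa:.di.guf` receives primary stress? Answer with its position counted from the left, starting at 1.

6

The final syllable (8, guf) is extrametrical; the stress domain is syllables 1–7.
Weights: 1 ni L, 2 no: H, 3 do: H, 4 des L, 5 pu: H, 6 pa: H, 7 di L.
Heavy syllables in the domain: 2, 3, 5, 6. The rightmost is syllable 6 (pa:).
Primary stress: syllable 6 → ni.no:.do:.des.pu:.ˈpa:.di.guf.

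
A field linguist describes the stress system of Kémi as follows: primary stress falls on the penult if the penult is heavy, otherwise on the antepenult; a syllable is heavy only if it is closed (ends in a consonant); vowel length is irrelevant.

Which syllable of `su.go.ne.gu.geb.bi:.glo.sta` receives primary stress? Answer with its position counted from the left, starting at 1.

6

Weights: 6 bi: L, 7 glo L, 8 sta L.
The penult (syllable 7, glo) is light, so stress falls on the antepenult (syllable 6, bi:).
Primary stress: syllable 6 → su.go.ne.gu.geb.ˈbi:.glo.sta.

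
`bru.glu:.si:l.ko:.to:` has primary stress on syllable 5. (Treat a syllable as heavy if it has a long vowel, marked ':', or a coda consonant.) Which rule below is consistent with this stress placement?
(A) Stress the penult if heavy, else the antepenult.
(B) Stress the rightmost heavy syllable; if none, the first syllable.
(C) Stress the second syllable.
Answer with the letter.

Rule A → syllable 4 (observed: 5).
Rule B → syllable 5 ✓.
Rule C → syllable 2 (observed: 5).

B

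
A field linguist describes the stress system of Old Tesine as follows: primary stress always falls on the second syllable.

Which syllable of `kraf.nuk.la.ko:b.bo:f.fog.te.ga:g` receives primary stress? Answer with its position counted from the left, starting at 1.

The word has 8 syllables; the second syllable is syllable 2 (nuk).
Primary stress: syllable 2 → kraf.ˈnuk.la.ko:b.bo:f.fog.te.ga:g.

2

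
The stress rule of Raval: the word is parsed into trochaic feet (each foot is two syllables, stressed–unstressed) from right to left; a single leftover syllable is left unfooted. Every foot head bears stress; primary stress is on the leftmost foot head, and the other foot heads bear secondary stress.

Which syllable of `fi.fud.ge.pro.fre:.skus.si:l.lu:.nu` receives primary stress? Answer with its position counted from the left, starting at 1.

2

Parse right to left into trochaic (ˈσσ) feet: fi (ˈfud.ge) (ˈpro.fre:) (ˈskus.si:l) (ˈlu:.nu). Syllable 1 is left unfooted.
Foot heads (stressed positions): 2, 4, 6, 8.
End Rule Leftmost: primary stress on the leftmost head = syllable 2.
Primary stress: syllable 2 → fi.ˈfud.ge.pro.fre:.skus.si:l.lu:.nu.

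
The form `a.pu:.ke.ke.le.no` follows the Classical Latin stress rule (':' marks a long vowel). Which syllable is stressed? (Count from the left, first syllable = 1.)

4

Classical Latin: stress the penult if heavy (long vowel or closed), else the antepenult.
Weights: 4 ke L, 5 le L, 6 no L.
The penult (syllable 5, le) is light, so stress falls on the antepenult (syllable 4, ke).
Stress on syllable 4: a.pu:.ke.ˈke.le.no.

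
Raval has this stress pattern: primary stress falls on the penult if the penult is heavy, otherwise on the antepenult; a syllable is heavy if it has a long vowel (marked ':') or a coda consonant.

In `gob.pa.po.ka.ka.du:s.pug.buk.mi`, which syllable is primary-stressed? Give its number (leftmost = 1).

Weights: 7 pug H, 8 buk H, 9 mi L.
The penult (syllable 8, buk) is heavy, so it takes stress.
Primary stress: syllable 8 → gob.pa.po.ka.ka.du:s.pug.ˈbuk.mi.

8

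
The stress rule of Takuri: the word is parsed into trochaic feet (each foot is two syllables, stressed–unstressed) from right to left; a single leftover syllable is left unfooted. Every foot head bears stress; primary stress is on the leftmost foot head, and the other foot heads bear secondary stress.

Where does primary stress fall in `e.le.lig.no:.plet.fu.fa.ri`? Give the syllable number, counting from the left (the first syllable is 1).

Parse right to left into trochaic (ˈσσ) feet: (ˈe.le) (ˈlig.no:) (ˈplet.fu) (ˈfa.ri).
Foot heads (stressed positions): 1, 3, 5, 7.
End Rule Leftmost: primary stress on the leftmost head = syllable 1.
Primary stress: syllable 1 → ˈe.le.lig.no:.plet.fu.fa.ri.

1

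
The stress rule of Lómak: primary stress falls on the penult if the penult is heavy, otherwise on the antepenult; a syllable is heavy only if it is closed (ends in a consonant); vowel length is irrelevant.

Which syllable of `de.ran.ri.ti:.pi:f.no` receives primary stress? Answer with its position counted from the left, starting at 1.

5

Weights: 4 ti: L, 5 pi:f H, 6 no L.
The penult (syllable 5, pi:f) is heavy, so it takes stress.
Primary stress: syllable 5 → de.ran.ri.ti:.ˈpi:f.no.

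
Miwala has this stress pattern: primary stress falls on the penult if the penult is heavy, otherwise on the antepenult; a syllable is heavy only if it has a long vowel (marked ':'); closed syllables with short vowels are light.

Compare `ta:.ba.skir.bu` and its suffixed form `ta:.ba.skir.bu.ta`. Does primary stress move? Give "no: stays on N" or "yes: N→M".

Base `ta:.ba.skir.bu` (4 syllables):
  Weights: 2 ba L, 3 skir L, 4 bu L.
  The penult (syllable 3, skir) is light, so stress falls on the antepenult (syllable 2, ba).
  → primary stress on syllable 2.
Suffixed `ta:.ba.skir.bu.ta` (5 syllables):
  Weights: 3 skir L, 4 bu L, 5 ta L.
  The penult (syllable 4, bu) is light, so stress falls on the antepenult (syllable 3, skir).
  → primary stress on syllable 3.

yes: 2→3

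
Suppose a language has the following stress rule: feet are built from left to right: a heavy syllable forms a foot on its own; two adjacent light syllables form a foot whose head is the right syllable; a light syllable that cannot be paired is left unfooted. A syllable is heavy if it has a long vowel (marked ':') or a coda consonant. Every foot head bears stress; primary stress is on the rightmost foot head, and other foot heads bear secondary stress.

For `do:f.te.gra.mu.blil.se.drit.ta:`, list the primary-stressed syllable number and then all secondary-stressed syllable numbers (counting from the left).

Weights: 1 do:f H, 2 te L, 3 gra L, 4 mu L, 5 blil H, 6 se L, 7 drit H, 8 ta: H.
Parse left to right (heavy = foot alone; LL = one foot; stranded L unfooted): (ˈdo:f) (te.ˈgra) mu (ˈblil) se (ˈdrit) (ˈta:).
Foot heads: 1, 3, 5, 7, 8.
Primary stress on the rightmost head = syllable 8.
Secondary stress on 1, 3, 5, 7: ˌdo:f.te.ˌgra.mu.ˌblil.se.ˌdrit.ˈta:.

primary 8, secondary 1, 3, 5, 7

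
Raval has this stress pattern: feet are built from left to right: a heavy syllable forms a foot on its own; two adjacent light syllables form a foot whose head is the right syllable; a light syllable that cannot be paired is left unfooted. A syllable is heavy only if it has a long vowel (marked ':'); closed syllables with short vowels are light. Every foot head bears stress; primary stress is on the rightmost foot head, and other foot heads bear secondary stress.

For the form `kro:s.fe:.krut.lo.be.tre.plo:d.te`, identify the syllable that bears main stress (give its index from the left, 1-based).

Weights: 1 kro:s H, 2 fe: H, 3 krut L, 4 lo L, 5 be L, 6 tre L, 7 plo:d H, 8 te L.
Parse left to right (heavy = foot alone; LL = one foot; stranded L unfooted): (ˈkro:s) (ˈfe:) (krut.ˈlo) (be.ˈtre) (ˈplo:d) te.
Foot heads: 1, 2, 4, 6, 7.
Primary stress on the rightmost head = syllable 7.
Primary stress: syllable 7 → kro:s.fe:.krut.lo.be.tre.ˈplo:d.te.

7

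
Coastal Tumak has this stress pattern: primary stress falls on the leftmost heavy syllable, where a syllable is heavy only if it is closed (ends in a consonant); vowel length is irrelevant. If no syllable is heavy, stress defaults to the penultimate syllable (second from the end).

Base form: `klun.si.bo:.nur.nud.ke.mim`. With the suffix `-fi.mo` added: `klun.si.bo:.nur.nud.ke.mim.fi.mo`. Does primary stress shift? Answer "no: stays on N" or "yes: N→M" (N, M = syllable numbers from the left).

Base `klun.si.bo:.nur.nud.ke.mim` (7 syllables):
  Weights: 1 klun H, 2 si L, 3 bo: L, 4 nur H, 5 nud H, 6 ke L, 7 mim H.
  Heavy syllables in the domain: 1, 4, 5, 7. The leftmost is syllable 1 (klun).
  → primary stress on syllable 1.
Suffixed `klun.si.bo:.nur.nud.ke.mim.fi.mo` (9 syllables):
  Weights: 1 klun H, 2 si L, 3 bo: L, 4 nur H, 5 nud H, 6 ke L, 7 mim H, 8 fi L, 9 mo L.
  Heavy syllables in the domain: 1, 4, 5, 7. The leftmost is syllable 1 (klun).
  → primary stress on syllable 1.

no: stays on 1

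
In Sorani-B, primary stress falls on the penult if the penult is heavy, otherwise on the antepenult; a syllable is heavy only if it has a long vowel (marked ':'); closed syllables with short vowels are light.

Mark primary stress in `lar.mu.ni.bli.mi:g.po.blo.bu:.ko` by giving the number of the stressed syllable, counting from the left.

Weights: 7 blo L, 8 bu: H, 9 ko L.
The penult (syllable 8, bu:) is heavy, so it takes stress.
Primary stress: syllable 8 → lar.mu.ni.bli.mi:g.po.blo.ˈbu:.ko.

8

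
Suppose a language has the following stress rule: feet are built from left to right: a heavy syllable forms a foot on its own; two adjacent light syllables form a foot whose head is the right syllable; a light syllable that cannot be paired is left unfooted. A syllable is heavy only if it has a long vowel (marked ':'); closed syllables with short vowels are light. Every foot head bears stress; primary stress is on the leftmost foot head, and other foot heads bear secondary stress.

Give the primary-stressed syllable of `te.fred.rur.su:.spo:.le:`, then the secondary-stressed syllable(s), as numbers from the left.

primary 2, secondary 4, 5, 6

Weights: 1 te L, 2 fred L, 3 rur L, 4 su: H, 5 spo: H, 6 le: H.
Parse left to right (heavy = foot alone; LL = one foot; stranded L unfooted): (te.ˈfred) rur (ˈsu:) (ˈspo:) (ˈle:).
Foot heads: 2, 4, 5, 6.
Primary stress on the leftmost head = syllable 2.
Secondary stress on 4, 5, 6: te.ˈfred.rur.ˌsu:.ˌspo:.ˌle:.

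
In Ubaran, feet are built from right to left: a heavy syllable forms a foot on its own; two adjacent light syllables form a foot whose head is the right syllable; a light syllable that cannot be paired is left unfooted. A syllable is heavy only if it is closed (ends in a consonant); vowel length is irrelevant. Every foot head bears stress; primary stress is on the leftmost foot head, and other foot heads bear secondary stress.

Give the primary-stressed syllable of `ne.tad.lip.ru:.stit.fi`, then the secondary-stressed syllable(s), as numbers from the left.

Weights: 1 ne L, 2 tad H, 3 lip H, 4 ru: L, 5 stit H, 6 fi L.
Parse right to left (heavy = foot alone; LL = one foot; stranded L unfooted): ne (ˈtad) (ˈlip) ru: (ˈstit) fi.
Foot heads: 2, 3, 5.
Primary stress on the leftmost head = syllable 2.
Secondary stress on 3, 5: ne.ˈtad.ˌlip.ru:.ˌstit.fi.

primary 2, secondary 3, 5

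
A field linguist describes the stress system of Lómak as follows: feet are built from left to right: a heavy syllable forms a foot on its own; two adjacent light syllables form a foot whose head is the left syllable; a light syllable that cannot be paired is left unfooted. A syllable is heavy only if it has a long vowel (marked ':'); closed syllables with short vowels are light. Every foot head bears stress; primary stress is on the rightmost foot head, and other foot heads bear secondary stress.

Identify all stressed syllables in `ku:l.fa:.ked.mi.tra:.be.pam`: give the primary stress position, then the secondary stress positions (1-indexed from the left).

Weights: 1 ku:l H, 2 fa: H, 3 ked L, 4 mi L, 5 tra: H, 6 be L, 7 pam L.
Parse left to right (heavy = foot alone; LL = one foot; stranded L unfooted): (ˈku:l) (ˈfa:) (ˈked.mi) (ˈtra:) (ˈbe.pam).
Foot heads: 1, 2, 3, 5, 6.
Primary stress on the rightmost head = syllable 6.
Secondary stress on 1, 2, 3, 5: ˌku:l.ˌfa:.ˌked.mi.ˌtra:.ˈbe.pam.

primary 6, secondary 1, 2, 3, 5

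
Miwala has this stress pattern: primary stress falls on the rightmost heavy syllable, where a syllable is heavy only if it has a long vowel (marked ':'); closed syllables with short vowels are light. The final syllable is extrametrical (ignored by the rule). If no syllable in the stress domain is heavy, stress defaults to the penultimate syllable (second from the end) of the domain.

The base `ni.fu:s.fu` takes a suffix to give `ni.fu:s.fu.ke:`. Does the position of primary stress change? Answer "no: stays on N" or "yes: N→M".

no: stays on 2

Base `ni.fu:s.fu` (3 syllables):
  The final syllable (3, fu) is extrametrical; the stress domain is syllables 1–2.
  Weights: 1 ni L, 2 fu:s H.
  Heavy syllables in the domain: 2. The rightmost is syllable 2 (fu:s).
  → primary stress on syllable 2.
Suffixed `ni.fu:s.fu.ke:` (4 syllables):
  The final syllable (4, ke:) is extrametrical; the stress domain is syllables 1–3.
  Weights: 1 ni L, 2 fu:s H, 3 fu L.
  Heavy syllables in the domain: 2. The rightmost is syllable 2 (fu:s).
  → primary stress on syllable 2.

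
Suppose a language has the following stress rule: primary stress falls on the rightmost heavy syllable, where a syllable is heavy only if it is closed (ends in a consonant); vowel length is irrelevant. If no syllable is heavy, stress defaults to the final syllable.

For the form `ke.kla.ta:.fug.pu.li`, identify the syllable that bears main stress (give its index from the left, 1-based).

4

Weights: 1 ke L, 2 kla L, 3 ta: L, 4 fug H, 5 pu L, 6 li L.
Heavy syllables in the domain: 4. The rightmost is syllable 4 (fug).
Primary stress: syllable 4 → ke.kla.ta:.ˈfug.pu.li.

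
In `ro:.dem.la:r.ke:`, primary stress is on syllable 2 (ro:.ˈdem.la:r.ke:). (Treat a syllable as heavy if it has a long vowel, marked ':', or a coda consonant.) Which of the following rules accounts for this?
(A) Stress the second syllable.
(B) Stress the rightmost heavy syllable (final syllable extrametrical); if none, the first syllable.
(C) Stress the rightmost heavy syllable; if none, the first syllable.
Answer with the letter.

Rule A → syllable 2 ✓.
Rule B → syllable 3 (observed: 2).
Rule C → syllable 4 (observed: 2).

A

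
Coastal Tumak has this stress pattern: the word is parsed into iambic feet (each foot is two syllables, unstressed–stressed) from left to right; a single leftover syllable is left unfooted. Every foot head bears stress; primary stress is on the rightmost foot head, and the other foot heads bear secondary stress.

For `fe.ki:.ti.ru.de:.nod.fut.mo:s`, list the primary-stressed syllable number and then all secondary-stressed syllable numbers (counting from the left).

primary 8, secondary 2, 4, 6

Parse left to right into iambic (σˈσ) feet: (fe.ˈki:) (ti.ˈru) (de:.ˈnod) (fut.ˈmo:s).
Foot heads (stressed positions): 2, 4, 6, 8.
End Rule Rightmost: primary stress on the rightmost head = syllable 8.
Secondary stress on 2, 4, 6: fe.ˌki:.ti.ˌru.de:.ˌnod.fut.ˈmo:s.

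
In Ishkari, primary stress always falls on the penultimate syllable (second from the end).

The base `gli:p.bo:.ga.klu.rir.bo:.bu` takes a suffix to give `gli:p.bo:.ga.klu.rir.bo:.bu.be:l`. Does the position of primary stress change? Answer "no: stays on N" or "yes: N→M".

yes: 6→7

Base `gli:p.bo:.ga.klu.rir.bo:.bu` (7 syllables):
  The word has 7 syllables; the penultimate syllable (second from the end) is syllable 6 (bo:).
  → primary stress on syllable 6.
Suffixed `gli:p.bo:.ga.klu.rir.bo:.bu.be:l` (8 syllables):
  The word has 8 syllables; the penultimate syllable (second from the end) is syllable 7 (bu).
  → primary stress on syllable 7.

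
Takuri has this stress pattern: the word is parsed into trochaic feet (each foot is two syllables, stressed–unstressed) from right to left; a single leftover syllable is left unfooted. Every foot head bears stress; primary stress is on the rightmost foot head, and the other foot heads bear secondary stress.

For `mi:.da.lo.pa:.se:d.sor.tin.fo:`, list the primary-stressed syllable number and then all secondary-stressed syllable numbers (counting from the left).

Parse right to left into trochaic (ˈσσ) feet: (ˈmi:.da) (ˈlo.pa:) (ˈse:d.sor) (ˈtin.fo:).
Foot heads (stressed positions): 1, 3, 5, 7.
End Rule Rightmost: primary stress on the rightmost head = syllable 7.
Secondary stress on 1, 3, 5: ˌmi:.da.ˌlo.pa:.ˌse:d.sor.ˈtin.fo:.

primary 7, secondary 1, 3, 5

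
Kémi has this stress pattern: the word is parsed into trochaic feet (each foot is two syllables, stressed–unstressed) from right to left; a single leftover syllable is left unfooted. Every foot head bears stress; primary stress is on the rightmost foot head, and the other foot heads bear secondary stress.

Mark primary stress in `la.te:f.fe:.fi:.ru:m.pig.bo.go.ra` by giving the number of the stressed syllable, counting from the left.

8

Parse right to left into trochaic (ˈσσ) feet: la (ˈte:f.fe:) (ˈfi:.ru:m) (ˈpig.bo) (ˈgo.ra). Syllable 1 is left unfooted.
Foot heads (stressed positions): 2, 4, 6, 8.
End Rule Rightmost: primary stress on the rightmost head = syllable 8.
Primary stress: syllable 8 → la.te:f.fe:.fi:.ru:m.pig.bo.ˈgo.ra.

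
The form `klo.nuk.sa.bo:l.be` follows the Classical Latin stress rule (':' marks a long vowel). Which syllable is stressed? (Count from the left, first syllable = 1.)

Classical Latin: stress the penult if heavy (long vowel or closed), else the antepenult.
Weights: 3 sa L, 4 bo:l H, 5 be L.
The penult (syllable 4, bo:l) is heavy, so it takes stress.
Stress on syllable 4: klo.nuk.sa.ˈbo:l.be.

4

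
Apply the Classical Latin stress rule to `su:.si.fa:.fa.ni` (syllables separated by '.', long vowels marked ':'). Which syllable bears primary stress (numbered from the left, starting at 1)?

Classical Latin: stress the penult if heavy (long vowel or closed), else the antepenult.
Weights: 3 fa: H, 4 fa L, 5 ni L.
The penult (syllable 4, fa) is light, so stress falls on the antepenult (syllable 3, fa:).
Stress on syllable 3: su:.si.ˈfa:.fa.ni.

3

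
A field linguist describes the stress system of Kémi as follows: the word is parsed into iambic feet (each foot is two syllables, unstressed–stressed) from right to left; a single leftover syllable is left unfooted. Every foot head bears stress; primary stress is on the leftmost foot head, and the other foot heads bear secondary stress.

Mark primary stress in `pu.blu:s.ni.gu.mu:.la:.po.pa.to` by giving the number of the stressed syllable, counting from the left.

Parse right to left into iambic (σˈσ) feet: pu (blu:s.ˈni) (gu.ˈmu:) (la:.ˈpo) (pa.ˈto). Syllable 1 is left unfooted.
Foot heads (stressed positions): 3, 5, 7, 9.
End Rule Leftmost: primary stress on the leftmost head = syllable 3.
Primary stress: syllable 3 → pu.blu:s.ˈni.gu.mu:.la:.po.pa.to.

3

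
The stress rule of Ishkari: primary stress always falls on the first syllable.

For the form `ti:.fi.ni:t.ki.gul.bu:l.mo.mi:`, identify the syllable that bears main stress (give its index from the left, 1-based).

The word has 8 syllables; the first syllable is syllable 1 (ti:).
Primary stress: syllable 1 → ˈti:.fi.ni:t.ki.gul.bu:l.mo.mi:.

1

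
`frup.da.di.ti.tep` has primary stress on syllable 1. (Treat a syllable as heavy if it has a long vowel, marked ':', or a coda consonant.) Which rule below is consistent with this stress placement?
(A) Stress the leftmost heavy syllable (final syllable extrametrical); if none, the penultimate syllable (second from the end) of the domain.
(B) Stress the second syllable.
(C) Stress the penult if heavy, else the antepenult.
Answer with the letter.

A

Rule A → syllable 1 ✓.
Rule B → syllable 2 (observed: 1).
Rule C → syllable 3 (observed: 1).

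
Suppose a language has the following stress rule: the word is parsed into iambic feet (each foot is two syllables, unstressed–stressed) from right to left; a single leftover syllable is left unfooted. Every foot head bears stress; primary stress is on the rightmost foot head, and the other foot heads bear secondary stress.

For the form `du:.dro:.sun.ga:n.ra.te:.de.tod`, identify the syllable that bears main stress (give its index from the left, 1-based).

8

Parse right to left into iambic (σˈσ) feet: (du:.ˈdro:) (sun.ˈga:n) (ra.ˈte:) (de.ˈtod).
Foot heads (stressed positions): 2, 4, 6, 8.
End Rule Rightmost: primary stress on the rightmost head = syllable 8.
Primary stress: syllable 8 → du:.dro:.sun.ga:n.ra.te:.de.ˈtod.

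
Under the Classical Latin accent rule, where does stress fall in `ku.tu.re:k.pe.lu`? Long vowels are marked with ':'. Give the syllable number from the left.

3

Classical Latin: stress the penult if heavy (long vowel or closed), else the antepenult.
Weights: 3 re:k H, 4 pe L, 5 lu L.
The penult (syllable 4, pe) is light, so stress falls on the antepenult (syllable 3, re:k).
Stress on syllable 3: ku.tu.ˈre:k.pe.lu.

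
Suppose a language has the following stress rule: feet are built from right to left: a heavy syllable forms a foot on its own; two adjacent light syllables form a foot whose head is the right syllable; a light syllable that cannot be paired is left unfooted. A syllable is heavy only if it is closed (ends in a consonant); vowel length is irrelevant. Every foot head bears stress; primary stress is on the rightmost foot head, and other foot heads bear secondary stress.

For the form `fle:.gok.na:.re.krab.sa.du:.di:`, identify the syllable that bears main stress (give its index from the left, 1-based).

Weights: 1 fle: L, 2 gok H, 3 na: L, 4 re L, 5 krab H, 6 sa L, 7 du: L, 8 di: L.
Parse right to left (heavy = foot alone; LL = one foot; stranded L unfooted): fle: (ˈgok) (na:.ˈre) (ˈkrab) sa (du:.ˈdi:).
Foot heads: 2, 4, 5, 8.
Primary stress on the rightmost head = syllable 8.
Primary stress: syllable 8 → fle:.gok.na:.re.krab.sa.du:.ˈdi:.

8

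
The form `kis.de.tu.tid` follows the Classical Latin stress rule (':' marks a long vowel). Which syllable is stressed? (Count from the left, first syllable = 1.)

2

Classical Latin: stress the penult if heavy (long vowel or closed), else the antepenult.
Weights: 2 de L, 3 tu L, 4 tid H.
The penult (syllable 3, tu) is light, so stress falls on the antepenult (syllable 2, de).
Stress on syllable 2: kis.ˈde.tu.tid.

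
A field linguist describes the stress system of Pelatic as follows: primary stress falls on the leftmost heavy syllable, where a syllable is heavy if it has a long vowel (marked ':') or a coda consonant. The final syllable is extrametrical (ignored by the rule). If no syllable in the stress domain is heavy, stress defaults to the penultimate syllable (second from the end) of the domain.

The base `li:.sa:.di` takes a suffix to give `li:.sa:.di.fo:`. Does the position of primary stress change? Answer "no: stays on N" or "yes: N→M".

no: stays on 1

Base `li:.sa:.di` (3 syllables):
  The final syllable (3, di) is extrametrical; the stress domain is syllables 1–2.
  Weights: 1 li: H, 2 sa: H.
  Heavy syllables in the domain: 1, 2. The leftmost is syllable 1 (li:).
  → primary stress on syllable 1.
Suffixed `li:.sa:.di.fo:` (4 syllables):
  The final syllable (4, fo:) is extrametrical; the stress domain is syllables 1–3.
  Weights: 1 li: H, 2 sa: H, 3 di L.
  Heavy syllables in the domain: 1, 2. The leftmost is syllable 1 (li:).
  → primary stress on syllable 1.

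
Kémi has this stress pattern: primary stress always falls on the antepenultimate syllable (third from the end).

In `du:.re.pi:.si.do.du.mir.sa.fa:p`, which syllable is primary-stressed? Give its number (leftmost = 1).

The word has 9 syllables; the antepenultimate syllable (third from the end) is syllable 7 (mir).
Primary stress: syllable 7 → du:.re.pi:.si.do.du.ˈmir.sa.fa:p.

7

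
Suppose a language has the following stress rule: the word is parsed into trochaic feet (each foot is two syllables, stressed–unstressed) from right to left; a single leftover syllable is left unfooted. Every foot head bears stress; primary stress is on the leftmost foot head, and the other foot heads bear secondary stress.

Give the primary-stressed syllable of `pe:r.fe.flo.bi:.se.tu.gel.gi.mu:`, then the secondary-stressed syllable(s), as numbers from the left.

primary 2, secondary 4, 6, 8

Parse right to left into trochaic (ˈσσ) feet: pe:r (ˈfe.flo) (ˈbi:.se) (ˈtu.gel) (ˈgi.mu:). Syllable 1 is left unfooted.
Foot heads (stressed positions): 2, 4, 6, 8.
End Rule Leftmost: primary stress on the leftmost head = syllable 2.
Secondary stress on 4, 6, 8: pe:r.ˈfe.flo.ˌbi:.se.ˌtu.gel.ˌgi.mu:.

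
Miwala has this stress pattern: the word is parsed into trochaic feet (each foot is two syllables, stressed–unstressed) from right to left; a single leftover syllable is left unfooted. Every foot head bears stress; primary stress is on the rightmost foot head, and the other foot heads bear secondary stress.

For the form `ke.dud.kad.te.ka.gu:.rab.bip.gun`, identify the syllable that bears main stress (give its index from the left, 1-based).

Parse right to left into trochaic (ˈσσ) feet: ke (ˈdud.kad) (ˈte.ka) (ˈgu:.rab) (ˈbip.gun). Syllable 1 is left unfooted.
Foot heads (stressed positions): 2, 4, 6, 8.
End Rule Rightmost: primary stress on the rightmost head = syllable 8.
Primary stress: syllable 8 → ke.dud.kad.te.ka.gu:.rab.ˈbip.gun.

8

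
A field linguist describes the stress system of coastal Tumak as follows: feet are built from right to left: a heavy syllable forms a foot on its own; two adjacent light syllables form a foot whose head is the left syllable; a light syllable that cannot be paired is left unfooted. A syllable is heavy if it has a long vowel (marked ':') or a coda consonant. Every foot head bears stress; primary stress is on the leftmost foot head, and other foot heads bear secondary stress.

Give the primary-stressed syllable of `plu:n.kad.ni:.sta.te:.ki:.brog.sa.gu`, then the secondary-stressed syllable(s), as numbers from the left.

primary 1, secondary 2, 3, 5, 6, 7, 8

Weights: 1 plu:n H, 2 kad H, 3 ni: H, 4 sta L, 5 te: H, 6 ki: H, 7 brog H, 8 sa L, 9 gu L.
Parse right to left (heavy = foot alone; LL = one foot; stranded L unfooted): (ˈplu:n) (ˈkad) (ˈni:) sta (ˈte:) (ˈki:) (ˈbrog) (ˈsa.gu).
Foot heads: 1, 2, 3, 5, 6, 7, 8.
Primary stress on the leftmost head = syllable 1.
Secondary stress on 2, 3, 5, 6, 7, 8: ˈplu:n.ˌkad.ˌni:.sta.ˌte:.ˌki:.ˌbrog.ˌsa.gu.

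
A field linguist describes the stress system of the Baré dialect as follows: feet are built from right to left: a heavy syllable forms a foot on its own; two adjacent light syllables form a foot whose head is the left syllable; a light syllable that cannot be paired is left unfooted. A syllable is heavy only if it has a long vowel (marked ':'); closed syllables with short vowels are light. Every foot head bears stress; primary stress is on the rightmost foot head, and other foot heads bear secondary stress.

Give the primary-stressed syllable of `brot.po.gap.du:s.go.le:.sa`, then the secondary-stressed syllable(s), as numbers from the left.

Weights: 1 brot L, 2 po L, 3 gap L, 4 du:s H, 5 go L, 6 le: H, 7 sa L.
Parse right to left (heavy = foot alone; LL = one foot; stranded L unfooted): brot (ˈpo.gap) (ˈdu:s) go (ˈle:) sa.
Foot heads: 2, 4, 6.
Primary stress on the rightmost head = syllable 6.
Secondary stress on 2, 4: brot.ˌpo.gap.ˌdu:s.go.ˈle:.sa.

primary 6, secondary 2, 4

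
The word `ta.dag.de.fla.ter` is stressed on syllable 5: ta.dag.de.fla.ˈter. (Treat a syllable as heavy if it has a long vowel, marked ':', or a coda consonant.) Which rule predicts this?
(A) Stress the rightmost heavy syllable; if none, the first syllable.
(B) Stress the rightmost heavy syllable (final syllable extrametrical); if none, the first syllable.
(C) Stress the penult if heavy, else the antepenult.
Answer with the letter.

A

Rule A → syllable 5 ✓.
Rule B → syllable 2 (observed: 5).
Rule C → syllable 3 (observed: 5).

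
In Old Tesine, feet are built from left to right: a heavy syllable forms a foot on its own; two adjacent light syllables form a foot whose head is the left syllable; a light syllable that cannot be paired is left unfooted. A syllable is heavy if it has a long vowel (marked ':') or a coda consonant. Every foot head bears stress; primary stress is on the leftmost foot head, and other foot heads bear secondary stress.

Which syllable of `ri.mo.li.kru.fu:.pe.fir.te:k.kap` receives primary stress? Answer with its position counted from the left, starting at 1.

Weights: 1 ri L, 2 mo L, 3 li L, 4 kru L, 5 fu: H, 6 pe L, 7 fir H, 8 te:k H, 9 kap H.
Parse left to right (heavy = foot alone; LL = one foot; stranded L unfooted): (ˈri.mo) (ˈli.kru) (ˈfu:) pe (ˈfir) (ˈte:k) (ˈkap).
Foot heads: 1, 3, 5, 7, 8, 9.
Primary stress on the leftmost head = syllable 1.
Primary stress: syllable 1 → ˈri.mo.li.kru.fu:.pe.fir.te:k.kap.

1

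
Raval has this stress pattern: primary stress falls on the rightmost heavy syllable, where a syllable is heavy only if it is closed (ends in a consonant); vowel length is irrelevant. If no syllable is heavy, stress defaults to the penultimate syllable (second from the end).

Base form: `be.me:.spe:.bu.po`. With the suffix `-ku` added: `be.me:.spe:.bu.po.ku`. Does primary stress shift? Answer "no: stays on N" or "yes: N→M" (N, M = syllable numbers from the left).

yes: 4→5

Base `be.me:.spe:.bu.po` (5 syllables):
  Weights: 1 be L, 2 me: L, 3 spe: L, 4 bu L, 5 po L.
  No heavy syllable in the domain; default to the penultimate syllable (second from the end) = syllable 4.
  → primary stress on syllable 4.
Suffixed `be.me:.spe:.bu.po.ku` (6 syllables):
  Weights: 1 be L, 2 me: L, 3 spe: L, 4 bu L, 5 po L, 6 ku L.
  No heavy syllable in the domain; default to the penultimate syllable (second from the end) = syllable 5.
  → primary stress on syllable 5.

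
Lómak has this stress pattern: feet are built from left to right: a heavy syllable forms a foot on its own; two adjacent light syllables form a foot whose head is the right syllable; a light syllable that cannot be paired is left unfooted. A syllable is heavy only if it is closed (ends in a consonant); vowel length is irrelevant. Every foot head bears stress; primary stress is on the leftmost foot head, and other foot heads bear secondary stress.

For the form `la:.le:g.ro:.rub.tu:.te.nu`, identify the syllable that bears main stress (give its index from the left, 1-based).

2

Weights: 1 la: L, 2 le:g H, 3 ro: L, 4 rub H, 5 tu: L, 6 te L, 7 nu L.
Parse left to right (heavy = foot alone; LL = one foot; stranded L unfooted): la: (ˈle:g) ro: (ˈrub) (tu:.ˈte) nu.
Foot heads: 2, 4, 6.
Primary stress on the leftmost head = syllable 2.
Primary stress: syllable 2 → la:.ˈle:g.ro:.rub.tu:.te.nu.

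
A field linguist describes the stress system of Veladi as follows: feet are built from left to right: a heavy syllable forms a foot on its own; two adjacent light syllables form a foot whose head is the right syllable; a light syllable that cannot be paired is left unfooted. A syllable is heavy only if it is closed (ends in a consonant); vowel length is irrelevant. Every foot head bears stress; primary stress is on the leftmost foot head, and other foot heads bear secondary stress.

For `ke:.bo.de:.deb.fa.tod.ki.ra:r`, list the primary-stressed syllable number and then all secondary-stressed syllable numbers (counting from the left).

primary 2, secondary 4, 6, 8

Weights: 1 ke: L, 2 bo L, 3 de: L, 4 deb H, 5 fa L, 6 tod H, 7 ki L, 8 ra:r H.
Parse left to right (heavy = foot alone; LL = one foot; stranded L unfooted): (ke:.ˈbo) de: (ˈdeb) fa (ˈtod) ki (ˈra:r).
Foot heads: 2, 4, 6, 8.
Primary stress on the leftmost head = syllable 2.
Secondary stress on 4, 6, 8: ke:.ˈbo.de:.ˌdeb.fa.ˌtod.ki.ˌra:r.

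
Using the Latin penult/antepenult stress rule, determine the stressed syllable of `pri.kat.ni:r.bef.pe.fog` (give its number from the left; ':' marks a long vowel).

Classical Latin: stress the penult if heavy (long vowel or closed), else the antepenult.
Weights: 4 bef H, 5 pe L, 6 fog H.
The penult (syllable 5, pe) is light, so stress falls on the antepenult (syllable 4, bef).
Stress on syllable 4: pri.kat.ni:r.ˈbef.pe.fog.

4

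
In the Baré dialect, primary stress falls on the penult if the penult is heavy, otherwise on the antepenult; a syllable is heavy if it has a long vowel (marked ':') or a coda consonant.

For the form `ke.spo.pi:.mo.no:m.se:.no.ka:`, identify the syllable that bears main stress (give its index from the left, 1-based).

6

Weights: 6 se: H, 7 no L, 8 ka: H.
The penult (syllable 7, no) is light, so stress falls on the antepenult (syllable 6, se:).
Primary stress: syllable 6 → ke.spo.pi:.mo.no:m.ˈse:.no.ka:.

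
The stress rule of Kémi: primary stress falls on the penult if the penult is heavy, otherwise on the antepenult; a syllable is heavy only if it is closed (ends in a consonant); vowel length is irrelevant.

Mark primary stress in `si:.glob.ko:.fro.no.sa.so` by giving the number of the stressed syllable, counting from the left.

Weights: 5 no L, 6 sa L, 7 so L.
The penult (syllable 6, sa) is light, so stress falls on the antepenult (syllable 5, no).
Primary stress: syllable 5 → si:.glob.ko:.fro.ˈno.sa.so.

5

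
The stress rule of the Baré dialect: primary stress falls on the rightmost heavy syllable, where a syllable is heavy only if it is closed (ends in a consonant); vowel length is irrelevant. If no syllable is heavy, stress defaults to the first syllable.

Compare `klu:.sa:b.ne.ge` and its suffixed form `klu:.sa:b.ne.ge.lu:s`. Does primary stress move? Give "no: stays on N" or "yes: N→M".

Base `klu:.sa:b.ne.ge` (4 syllables):
  Weights: 1 klu: L, 2 sa:b H, 3 ne L, 4 ge L.
  Heavy syllables in the domain: 2. The rightmost is syllable 2 (sa:b).
  → primary stress on syllable 2.
Suffixed `klu:.sa:b.ne.ge.lu:s` (5 syllables):
  Weights: 1 klu: L, 2 sa:b H, 3 ne L, 4 ge L, 5 lu:s H.
  Heavy syllables in the domain: 2, 5. The rightmost is syllable 5 (lu:s).
  → primary stress on syllable 5.

yes: 2→5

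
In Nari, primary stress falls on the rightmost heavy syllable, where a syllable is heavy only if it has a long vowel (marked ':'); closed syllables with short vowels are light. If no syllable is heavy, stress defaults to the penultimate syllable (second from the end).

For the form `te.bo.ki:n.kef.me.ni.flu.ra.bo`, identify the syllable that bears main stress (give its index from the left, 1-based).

3

Weights: 1 te L, 2 bo L, 3 ki:n H, 4 kef L, 5 me L, 6 ni L, 7 flu L, 8 ra L, 9 bo L.
Heavy syllables in the domain: 3. The rightmost is syllable 3 (ki:n).
Primary stress: syllable 3 → te.bo.ˈki:n.kef.me.ni.flu.ra.bo.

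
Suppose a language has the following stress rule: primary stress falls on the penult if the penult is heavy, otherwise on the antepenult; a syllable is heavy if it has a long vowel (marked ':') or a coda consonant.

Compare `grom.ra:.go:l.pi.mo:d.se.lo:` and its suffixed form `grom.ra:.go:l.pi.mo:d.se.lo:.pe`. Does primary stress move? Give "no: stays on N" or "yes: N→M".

Base `grom.ra:.go:l.pi.mo:d.se.lo:` (7 syllables):
  Weights: 5 mo:d H, 6 se L, 7 lo: H.
  The penult (syllable 6, se) is light, so stress falls on the antepenult (syllable 5, mo:d).
  → primary stress on syllable 5.
Suffixed `grom.ra:.go:l.pi.mo:d.se.lo:.pe` (8 syllables):
  Weights: 6 se L, 7 lo: H, 8 pe L.
  The penult (syllable 7, lo:) is heavy, so it takes stress.
  → primary stress on syllable 7.

yes: 5→7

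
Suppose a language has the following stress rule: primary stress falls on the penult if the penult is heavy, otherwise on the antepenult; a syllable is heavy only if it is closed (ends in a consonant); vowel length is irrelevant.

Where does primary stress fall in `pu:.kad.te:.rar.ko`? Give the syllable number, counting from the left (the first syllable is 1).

4

Weights: 3 te: L, 4 rar H, 5 ko L.
The penult (syllable 4, rar) is heavy, so it takes stress.
Primary stress: syllable 4 → pu:.kad.te:.ˈrar.ko.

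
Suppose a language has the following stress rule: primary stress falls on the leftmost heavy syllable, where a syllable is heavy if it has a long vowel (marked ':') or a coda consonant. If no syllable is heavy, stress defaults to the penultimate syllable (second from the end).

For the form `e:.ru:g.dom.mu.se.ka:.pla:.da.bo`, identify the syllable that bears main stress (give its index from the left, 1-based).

Weights: 1 e: H, 2 ru:g H, 3 dom H, 4 mu L, 5 se L, 6 ka: H, 7 pla: H, 8 da L, 9 bo L.
Heavy syllables in the domain: 1, 2, 3, 6, 7. The leftmost is syllable 1 (e:).
Primary stress: syllable 1 → ˈe:.ru:g.dom.mu.se.ka:.pla:.da.bo.

1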